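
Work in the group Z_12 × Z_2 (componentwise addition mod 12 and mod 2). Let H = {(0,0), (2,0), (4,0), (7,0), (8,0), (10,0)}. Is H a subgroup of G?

No

(7,0) ∈ H but its inverse (5,0) ∉ H, so H is not a subgroup.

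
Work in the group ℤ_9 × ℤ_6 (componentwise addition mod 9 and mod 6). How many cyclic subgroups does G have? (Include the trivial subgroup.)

16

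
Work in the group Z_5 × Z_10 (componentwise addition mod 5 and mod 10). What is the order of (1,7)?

10

The order of (1,7) in Z_5 × Z_10 is lcm(ord(1) in Z_5, ord(7) in Z_10).
ord(1) = 5 and ord(7) = 10, so |⟨(1,7)⟩| = lcm(5, 10) = 10.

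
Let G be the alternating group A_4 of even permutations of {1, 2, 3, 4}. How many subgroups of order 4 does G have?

1

|G| = 12 and 4 | 12, so subgroups of order 4 are possible by Lagrange.
The subgroups of order 4 are: {e, (1 2)(3 4), (1 3)(2 4), (1 4)(2 3)}.
So G has 1 subgroup of order 4.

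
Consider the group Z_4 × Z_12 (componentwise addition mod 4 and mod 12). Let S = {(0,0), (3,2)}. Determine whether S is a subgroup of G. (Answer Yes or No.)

(3,2) ∈ S but its inverse (1,10) ∉ S, so S is not a subgroup.

No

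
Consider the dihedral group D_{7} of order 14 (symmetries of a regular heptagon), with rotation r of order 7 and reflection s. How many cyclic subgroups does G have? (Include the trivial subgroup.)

9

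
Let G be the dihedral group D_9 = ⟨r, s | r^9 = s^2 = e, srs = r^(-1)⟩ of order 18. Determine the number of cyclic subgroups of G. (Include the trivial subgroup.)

12

Each element a generates a cyclic subgroup ⟨a⟩; distinct elements may generate the same one (a cyclic group of order d has φ(d) generators).
Cyclic subgroups by order — order 1: 1; order 2: 9; order 3: 1; order 9: 1.
Total: 12.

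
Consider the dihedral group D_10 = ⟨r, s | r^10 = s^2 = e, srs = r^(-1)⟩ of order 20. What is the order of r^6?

5

Computing powers of r^6: the smallest k with (r^6)^k = e is k = 5.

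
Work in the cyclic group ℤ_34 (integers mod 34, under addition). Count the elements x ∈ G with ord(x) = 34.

In a cyclic group of order 34, the number of elements of order d (for d | 34) is φ(d).
φ(34) = 16.

16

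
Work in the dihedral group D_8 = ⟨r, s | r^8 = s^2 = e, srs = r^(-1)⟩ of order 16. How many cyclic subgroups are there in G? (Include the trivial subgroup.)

12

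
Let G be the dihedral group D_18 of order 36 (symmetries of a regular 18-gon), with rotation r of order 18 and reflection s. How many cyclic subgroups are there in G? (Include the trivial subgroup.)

24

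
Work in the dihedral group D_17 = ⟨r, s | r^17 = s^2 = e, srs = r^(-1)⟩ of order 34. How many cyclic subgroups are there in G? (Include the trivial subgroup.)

Group the elements of G by the cyclic subgroup they generate; each cyclic subgroup of order d accounts for φ(d) elements.
Cyclic subgroups by order — order 1: 1; order 2: 17; order 17: 1.
Total: 19.

19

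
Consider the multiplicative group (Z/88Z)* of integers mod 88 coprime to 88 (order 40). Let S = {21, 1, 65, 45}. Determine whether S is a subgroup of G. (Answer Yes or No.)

|S| = 4 divides |G| = 40, consistent with Lagrange.
S contains the identity, every element's inverse is in S, and S is closed under ·: it is a subgroup.

Yes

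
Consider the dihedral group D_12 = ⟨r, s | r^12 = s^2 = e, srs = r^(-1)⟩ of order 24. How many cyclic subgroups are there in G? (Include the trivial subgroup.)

Each element a generates a cyclic subgroup ⟨a⟩; distinct elements may generate the same one (a cyclic group of order d has φ(d) generators).
Cyclic subgroups by order — order 1: 1; order 2: 13; order 3: 1; order 4: 1; order 6: 1; order 12: 1.
Total: 18.

18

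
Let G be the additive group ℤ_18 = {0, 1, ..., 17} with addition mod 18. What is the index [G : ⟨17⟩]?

1

|⟨17⟩| = 18 and |G| = 18.
By Lagrange, [G : H] = |G|/|H| = 18/18 = 1.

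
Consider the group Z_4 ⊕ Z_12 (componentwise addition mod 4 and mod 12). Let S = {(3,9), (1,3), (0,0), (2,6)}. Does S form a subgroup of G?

|S| = 4 divides |G| = 48, consistent with Lagrange.
S contains the identity, every element's inverse is in S, and S is closed under +: it is a subgroup.
In fact S = ⟨(3,9)⟩.

Yes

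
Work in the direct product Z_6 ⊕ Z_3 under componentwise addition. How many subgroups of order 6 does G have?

4

|G| = 18 and 6 | 18, so subgroups of order 6 are possible by Lagrange.
The subgroups of order 6 are: {(0,0), (0,1), (0,2), (3,0), (3,1), (3,2)}; {(0,0), (1,0), (2,0), (3,0), (4,0), (5,0)}; {(0,0), (1,1), (2,2), (3,0), (4,1), (5,2)}; {(0,0), (1,2), (2,1), (3,0), (4,2), (5,1)}.
So G has 4 subgroups of order 6.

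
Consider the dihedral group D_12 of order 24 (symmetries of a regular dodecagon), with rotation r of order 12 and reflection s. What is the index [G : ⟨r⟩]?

|⟨r⟩| = 12 and |G| = 24.
By Lagrange, [G : H] = |G|/|H| = 24/12 = 2.

2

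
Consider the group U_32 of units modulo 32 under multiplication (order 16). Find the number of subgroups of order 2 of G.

|G| = 16 and 2 | 16, so subgroups of order 2 are possible by Lagrange.
The subgroups of order 2 are: {1, 15}; {1, 17}; {1, 31}.
So G has 3 subgroups of order 2.

3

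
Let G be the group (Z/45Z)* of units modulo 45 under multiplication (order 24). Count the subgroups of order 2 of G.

3

|G| = 24 and 2 | 24, so subgroups of order 2 are possible by Lagrange.
The subgroups of order 2 are: {1, 19}; {1, 26}; {1, 44}.
So G has 3 subgroups of order 2.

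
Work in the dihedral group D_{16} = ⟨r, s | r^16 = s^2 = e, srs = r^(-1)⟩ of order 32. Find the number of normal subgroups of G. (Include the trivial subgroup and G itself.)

8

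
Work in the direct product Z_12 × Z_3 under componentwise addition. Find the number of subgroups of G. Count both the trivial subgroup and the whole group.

|G| = 36, so by Lagrange every subgroup order divides 36. Divisors: 1, 2, 3, 4, 6, 9, 12, 18, 36.
Subgroups by order — order 1: 1; order 2: 1; order 3: 4; order 4: 1; order 6: 4; order 9: 1; order 12: 4; order 18: 1; order 36: 1.
Total: 1 + 1 + 4 + 1 + 4 + 1 + 4 + 1 + 1 = 18.

18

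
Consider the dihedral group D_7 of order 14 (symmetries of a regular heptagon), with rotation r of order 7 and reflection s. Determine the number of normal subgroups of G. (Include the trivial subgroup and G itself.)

G has 10 subgroups. Checking conjugation-invariance by order — order 1: 1/1 normal; order 2: 0/7 normal; order 7: 1/1 normal; order 14: 1/1 normal.
Total normal subgroups: 3.

3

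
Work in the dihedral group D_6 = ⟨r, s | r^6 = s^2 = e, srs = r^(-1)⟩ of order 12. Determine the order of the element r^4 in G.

3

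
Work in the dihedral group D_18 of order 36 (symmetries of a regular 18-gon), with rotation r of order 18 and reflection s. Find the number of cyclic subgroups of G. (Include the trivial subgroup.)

A cyclic subgroup of order d is generated by each of its φ(d) elements of order d, so the cyclic subgroups of order d number (#elements of order d)/φ(d).
Cyclic subgroups by order — order 1: 1; order 2: 19; order 3: 1; order 6: 1; order 9: 1; order 18: 1.
Total: 24.

24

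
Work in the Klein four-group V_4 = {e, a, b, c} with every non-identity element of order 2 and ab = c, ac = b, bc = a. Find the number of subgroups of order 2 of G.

|G| = 4 and 2 | 4, so subgroups of order 2 are possible by Lagrange.
The subgroups of order 2 are: {e, a}; {e, b}; {e, c}.
So G has 3 subgroups of order 2.

3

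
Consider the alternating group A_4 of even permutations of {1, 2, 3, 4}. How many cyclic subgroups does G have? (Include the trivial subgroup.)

A cyclic subgroup of order d is generated by each of its φ(d) elements of order d, so the cyclic subgroups of order d number (#elements of order d)/φ(d).
Cyclic subgroups by order — order 1: 1; order 2: 3; order 3: 4.
Total: 8.

8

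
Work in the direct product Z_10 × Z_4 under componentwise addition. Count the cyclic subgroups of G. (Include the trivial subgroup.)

Group the elements of G by the cyclic subgroup they generate; each cyclic subgroup of order d accounts for φ(d) elements.
Cyclic subgroups by order — order 1: 1; order 2: 3; order 4: 2; order 5: 1; order 10: 3; order 20: 2.
Total: 12.

12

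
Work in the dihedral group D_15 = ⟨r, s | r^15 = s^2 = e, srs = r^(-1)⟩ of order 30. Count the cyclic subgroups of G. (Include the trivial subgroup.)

A cyclic subgroup of order d is generated by each of its φ(d) elements of order d, so the cyclic subgroups of order d number (#elements of order d)/φ(d).
Cyclic subgroups by order — order 1: 1; order 2: 15; order 3: 1; order 5: 1; order 15: 1.
Total: 19.

19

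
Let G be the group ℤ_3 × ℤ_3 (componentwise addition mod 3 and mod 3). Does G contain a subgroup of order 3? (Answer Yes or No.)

Yes

3 | 9. A subgroup of order 3 is {(0,0), (0,1), (0,2)}.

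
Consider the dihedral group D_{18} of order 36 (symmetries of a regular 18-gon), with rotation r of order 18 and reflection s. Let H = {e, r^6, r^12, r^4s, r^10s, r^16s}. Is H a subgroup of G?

|H| = 6 divides |G| = 36, consistent with Lagrange.
H contains the identity, every element's inverse is in H, and H is closed under ·: it is a subgroup.

Yes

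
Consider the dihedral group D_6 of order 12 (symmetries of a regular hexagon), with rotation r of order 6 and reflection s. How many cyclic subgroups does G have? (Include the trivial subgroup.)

10

A cyclic subgroup of order d is generated by each of its φ(d) elements of order d, so the cyclic subgroups of order d number (#elements of order d)/φ(d).
Cyclic subgroups by order — order 1: 1; order 2: 7; order 3: 1; order 6: 1.
Total: 10.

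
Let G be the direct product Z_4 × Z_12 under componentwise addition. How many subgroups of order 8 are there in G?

3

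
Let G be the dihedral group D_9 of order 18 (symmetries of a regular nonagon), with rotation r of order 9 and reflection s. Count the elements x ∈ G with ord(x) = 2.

9

Enumerating element orders in G gives 9 elements of order 2.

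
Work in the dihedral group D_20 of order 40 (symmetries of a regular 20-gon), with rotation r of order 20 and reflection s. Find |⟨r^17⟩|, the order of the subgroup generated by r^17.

20

Computing powers of r^17: the smallest k with (r^17)^k = e is k = 20.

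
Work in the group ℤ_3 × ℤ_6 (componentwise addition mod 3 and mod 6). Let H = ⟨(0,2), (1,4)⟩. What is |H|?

9

|⟨(0,2)⟩| = 3 and |⟨(1,4)⟩| = 3, so |H| is a multiple of lcm(3, 3) = 3 and divides |G| = 18.
Closing under the operation: H = {(0,0), (0,2), (0,4), (1,0), (1,2), (1,4), (2,0), (2,2), (2,4)}, so |H| = 9.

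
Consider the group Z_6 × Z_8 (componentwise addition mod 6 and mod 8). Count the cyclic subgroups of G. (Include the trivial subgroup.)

16

A cyclic subgroup of order d is generated by each of its φ(d) elements of order d, so the cyclic subgroups of order d number (#elements of order d)/φ(d).
Cyclic subgroups by order — order 1: 1; order 2: 3; order 3: 1; order 4: 2; order 6: 3; order 8: 2; order 12: 2; order 24: 2.
Total: 16.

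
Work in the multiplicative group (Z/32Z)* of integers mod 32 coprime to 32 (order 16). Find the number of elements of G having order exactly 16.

No element of G has order 16 (even though 16 | 16).

0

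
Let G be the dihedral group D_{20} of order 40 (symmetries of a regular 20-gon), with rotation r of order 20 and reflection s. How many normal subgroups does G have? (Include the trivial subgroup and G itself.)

G has 48 subgroups. Checking conjugation-invariance by order — order 1: 1/1 normal; order 2: 1/21 normal; order 4: 1/11 normal; order 5: 1/1 normal; order 8: 0/5 normal; order 10: 1/5 normal; order 20: 3/3 normal; order 40: 1/1 normal.
Total normal subgroups: 9.

9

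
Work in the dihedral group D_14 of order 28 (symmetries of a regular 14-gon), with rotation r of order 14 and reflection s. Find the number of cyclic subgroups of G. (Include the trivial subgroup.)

18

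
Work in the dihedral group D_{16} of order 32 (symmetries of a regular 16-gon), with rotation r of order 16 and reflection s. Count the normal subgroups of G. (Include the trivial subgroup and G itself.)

8

G has 36 subgroups. Checking conjugation-invariance by order — order 1: 1/1 normal; order 2: 1/17 normal; order 4: 1/9 normal; order 8: 1/5 normal; order 16: 3/3 normal; order 32: 1/1 normal.
Total normal subgroups: 8.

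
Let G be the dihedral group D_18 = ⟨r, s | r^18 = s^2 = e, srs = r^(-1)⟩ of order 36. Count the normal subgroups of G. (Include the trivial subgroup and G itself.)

9

G has 45 subgroups. Checking conjugation-invariance by order — order 1: 1/1 normal; order 2: 1/19 normal; order 3: 1/1 normal; order 4: 0/9 normal; order 6: 1/7 normal; order 9: 1/1 normal; order 12: 0/3 normal; order 18: 3/3 normal; order 36: 1/1 normal.
Total normal subgroups: 9.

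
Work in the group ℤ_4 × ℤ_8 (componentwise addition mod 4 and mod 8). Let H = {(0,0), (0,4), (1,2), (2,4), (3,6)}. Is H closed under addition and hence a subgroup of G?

|H| = 5 does not divide |G| = 32, so by Lagrange H is not a subgroup.

No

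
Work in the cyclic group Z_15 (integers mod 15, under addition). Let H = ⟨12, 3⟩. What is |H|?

5

|⟨12⟩| = 5 and |⟨3⟩| = 5, so |H| is a multiple of lcm(5, 5) = 5 and divides |G| = 15.
Closing under the operation: H = {0, 3, 6, 9, 12}, so |H| = 5.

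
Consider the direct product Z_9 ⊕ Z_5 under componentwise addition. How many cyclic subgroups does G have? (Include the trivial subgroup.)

6

Each element a generates a cyclic subgroup ⟨a⟩; distinct elements may generate the same one (a cyclic group of order d has φ(d) generators).
Cyclic subgroups by order — order 1: 1; order 3: 1; order 5: 1; order 9: 1; order 15: 1; order 45: 1.
Total: 6.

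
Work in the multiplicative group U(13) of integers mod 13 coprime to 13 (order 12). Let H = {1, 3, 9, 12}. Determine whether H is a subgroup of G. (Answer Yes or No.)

Closure fails: 3 · 12 = 10 ∉ H. So H is not a subgroup.

No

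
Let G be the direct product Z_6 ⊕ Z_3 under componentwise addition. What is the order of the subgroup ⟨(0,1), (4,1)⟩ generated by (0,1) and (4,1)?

|⟨(0,1)⟩| = 3 and |⟨(4,1)⟩| = 3, so |H| is a multiple of lcm(3, 3) = 3 and divides |G| = 18.
Closing under the operation: H = {(0,0), (0,1), (0,2), (2,0), (2,1), (2,2), (4,0), (4,1), (4,2)}, so |H| = 9.

9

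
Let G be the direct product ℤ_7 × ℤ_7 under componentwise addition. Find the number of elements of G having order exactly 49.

0

An element (a,b) has order lcm(ord(a), ord(b)); count pairs with lcm equal to 49.
Enumerating gives 0 such elements.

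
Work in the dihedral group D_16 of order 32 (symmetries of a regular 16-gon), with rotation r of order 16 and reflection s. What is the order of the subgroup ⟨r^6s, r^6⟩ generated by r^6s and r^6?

16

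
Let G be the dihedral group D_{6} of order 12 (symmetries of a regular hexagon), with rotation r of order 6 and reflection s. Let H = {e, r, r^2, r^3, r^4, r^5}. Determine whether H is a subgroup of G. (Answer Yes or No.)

|H| = 6 divides |G| = 12, consistent with Lagrange.
H contains the identity, every element's inverse is in H, and H is closed under ·: it is a subgroup.
In fact H = ⟨r^5⟩.

Yes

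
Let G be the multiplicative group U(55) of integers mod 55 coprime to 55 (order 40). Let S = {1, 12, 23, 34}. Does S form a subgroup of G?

Yes

|S| = 4 divides |G| = 40, consistent with Lagrange.
S contains the identity, every element's inverse is in S, and S is closed under ·: it is a subgroup.
In fact S = ⟨12⟩.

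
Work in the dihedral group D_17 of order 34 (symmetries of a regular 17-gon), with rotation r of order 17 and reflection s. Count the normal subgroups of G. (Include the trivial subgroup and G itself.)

3

G has 20 subgroups. Checking conjugation-invariance by order — order 1: 1/1 normal; order 2: 0/17 normal; order 17: 1/1 normal; order 34: 1/1 normal.
Total normal subgroups: 3.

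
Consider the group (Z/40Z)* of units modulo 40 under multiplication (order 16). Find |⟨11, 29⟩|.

4

|⟨11⟩| = 2 and |⟨29⟩| = 2, so |H| is a multiple of lcm(2, 2) = 2 and divides |G| = 16.
Closing under the operation: H = {1, 11, 29, 39}, so |H| = 4.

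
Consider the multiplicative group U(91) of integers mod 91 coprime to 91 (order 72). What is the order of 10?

Compute successive powers of 10 mod 91: 10, 9, 90, 81, 82, 1; 10^6 ≡ 1 (mod 91).
So |⟨10⟩| = 6.

6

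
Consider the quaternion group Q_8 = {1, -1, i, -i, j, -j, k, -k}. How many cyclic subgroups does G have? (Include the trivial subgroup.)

5

Each element a generates a cyclic subgroup ⟨a⟩; distinct elements may generate the same one (a cyclic group of order d has φ(d) generators).
Cyclic subgroups by order — order 1: 1; order 2: 1; order 4: 3.
Total: 5.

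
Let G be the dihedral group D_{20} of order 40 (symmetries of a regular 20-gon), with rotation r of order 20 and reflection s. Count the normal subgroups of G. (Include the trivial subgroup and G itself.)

G has 48 subgroups. Checking conjugation-invariance by order — order 1: 1/1 normal; order 2: 1/21 normal; order 4: 1/11 normal; order 5: 1/1 normal; order 8: 0/5 normal; order 10: 1/5 normal; order 20: 3/3 normal; order 40: 1/1 normal.
Total normal subgroups: 9.

9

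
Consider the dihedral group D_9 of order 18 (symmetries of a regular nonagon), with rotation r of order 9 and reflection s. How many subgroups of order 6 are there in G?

3

|G| = 18 and 6 | 18, so subgroups of order 6 are possible by Lagrange.
The subgroups of order 6 are: {e, r^3, r^6, r^2s, r^5s, r^8s}; {e, r^3, r^6, s, r^3s, r^6s}; {e, r^3, r^6, rs, r^4s, r^7s}.
So G has 3 subgroups of order 6.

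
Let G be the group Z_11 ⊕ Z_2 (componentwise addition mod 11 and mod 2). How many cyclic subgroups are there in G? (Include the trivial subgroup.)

A cyclic subgroup of order d is generated by each of its φ(d) elements of order d, so the cyclic subgroups of order d number (#elements of order d)/φ(d).
Cyclic subgroups by order — order 1: 1; order 2: 1; order 11: 1; order 22: 1.
Total: 4.

4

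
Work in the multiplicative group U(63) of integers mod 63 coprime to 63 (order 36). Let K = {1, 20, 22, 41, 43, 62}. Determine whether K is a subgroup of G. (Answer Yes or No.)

Yes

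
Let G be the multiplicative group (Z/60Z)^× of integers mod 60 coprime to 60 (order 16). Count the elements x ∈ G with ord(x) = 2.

7

The elements of order 2 are: 11, 19, 29, 31, 41, 49, 59.
That's 7.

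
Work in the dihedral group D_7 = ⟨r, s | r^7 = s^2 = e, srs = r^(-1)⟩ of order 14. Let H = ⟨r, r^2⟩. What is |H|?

7

|⟨r⟩| = 7 and |⟨r^2⟩| = 7, so |H| is a multiple of lcm(7, 7) = 7 and divides |G| = 14.
Closing under the operation: H = {e, r, r^2, r^3, r^4, r^5, r^6}, so |H| = 7.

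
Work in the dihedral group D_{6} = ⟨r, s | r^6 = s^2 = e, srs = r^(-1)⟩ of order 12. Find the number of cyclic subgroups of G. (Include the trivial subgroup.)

A cyclic subgroup of order d is generated by each of its φ(d) elements of order d, so the cyclic subgroups of order d number (#elements of order d)/φ(d).
Cyclic subgroups by order — order 1: 1; order 2: 7; order 3: 1; order 6: 1.
Total: 10.

10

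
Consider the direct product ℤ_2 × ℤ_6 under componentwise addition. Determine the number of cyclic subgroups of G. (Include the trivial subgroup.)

8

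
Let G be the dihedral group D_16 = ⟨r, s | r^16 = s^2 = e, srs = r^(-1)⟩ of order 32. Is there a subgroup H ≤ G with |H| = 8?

8 | 32. A subgroup of order 8 is {e, r^2, r^4, r^6, r^8, r^10, r^12, r^14}.

Yes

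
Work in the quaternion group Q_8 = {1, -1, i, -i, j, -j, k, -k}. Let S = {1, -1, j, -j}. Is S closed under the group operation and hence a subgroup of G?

Yes

|S| = 4 divides |G| = 8, consistent with Lagrange.
S contains the identity, every element's inverse is in S, and S is closed under ·: it is a subgroup.
In fact S = ⟨j⟩.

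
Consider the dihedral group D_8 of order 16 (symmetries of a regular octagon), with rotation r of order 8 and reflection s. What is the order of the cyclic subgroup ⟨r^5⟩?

Computing powers of r^5: the smallest k with (r^5)^k = e is k = 8.

8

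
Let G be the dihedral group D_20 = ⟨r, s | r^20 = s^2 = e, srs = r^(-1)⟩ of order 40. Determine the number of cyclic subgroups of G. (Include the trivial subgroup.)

26

Each element a generates a cyclic subgroup ⟨a⟩; distinct elements may generate the same one (a cyclic group of order d has φ(d) generators).
Cyclic subgroups by order — order 1: 1; order 2: 21; order 4: 1; order 5: 1; order 10: 1; order 20: 1.
Total: 26.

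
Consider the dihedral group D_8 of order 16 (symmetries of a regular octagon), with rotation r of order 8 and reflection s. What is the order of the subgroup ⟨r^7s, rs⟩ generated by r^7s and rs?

|⟨r^7s⟩| = 2 and |⟨rs⟩| = 2, so |H| is a multiple of lcm(2, 2) = 2 and divides |G| = 16.
Closing under the operation: H = {e, r^2, r^4, r^6, rs, r^3s, r^5s, r^7s}, so |H| = 8.

8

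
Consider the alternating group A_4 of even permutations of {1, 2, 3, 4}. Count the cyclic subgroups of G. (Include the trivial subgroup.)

8

A cyclic subgroup of order d is generated by each of its φ(d) elements of order d, so the cyclic subgroups of order d number (#elements of order d)/φ(d).
Cyclic subgroups by order — order 1: 1; order 2: 3; order 3: 4.
Total: 8.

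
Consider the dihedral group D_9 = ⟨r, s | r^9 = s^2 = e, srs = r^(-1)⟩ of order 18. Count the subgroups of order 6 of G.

|G| = 18 and 6 | 18, so subgroups of order 6 are possible by Lagrange.
The subgroups of order 6 are: {e, r^3, r^6, r^2s, r^5s, r^8s}; {e, r^3, r^6, s, r^3s, r^6s}; {e, r^3, r^6, rs, r^4s, r^7s}.
So G has 3 subgroups of order 6.

3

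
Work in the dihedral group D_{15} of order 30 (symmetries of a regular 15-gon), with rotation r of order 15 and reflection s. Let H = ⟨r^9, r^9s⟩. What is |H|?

|⟨r^9⟩| = 5 and |⟨r^9s⟩| = 2, so |H| is a multiple of lcm(5, 2) = 10 and divides |G| = 30.
Closing under the operation: H = {e, r^3, r^6, r^9, r^12, s, r^3s, r^6s, r^9s, r^12s}, so |H| = 10.

10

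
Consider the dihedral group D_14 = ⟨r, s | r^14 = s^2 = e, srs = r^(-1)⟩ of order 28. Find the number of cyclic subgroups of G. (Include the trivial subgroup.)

18

A cyclic subgroup of order d is generated by each of its φ(d) elements of order d, so the cyclic subgroups of order d number (#elements of order d)/φ(d).
Cyclic subgroups by order — order 1: 1; order 2: 15; order 7: 1; order 14: 1.
Total: 18.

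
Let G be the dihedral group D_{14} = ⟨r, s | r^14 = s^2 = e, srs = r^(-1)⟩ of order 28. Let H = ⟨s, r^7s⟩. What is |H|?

4

|⟨s⟩| = 2 and |⟨r^7s⟩| = 2, so |H| is a multiple of lcm(2, 2) = 2 and divides |G| = 28.
Closing under the operation: H = {e, r^7, s, r^7s}, so |H| = 4.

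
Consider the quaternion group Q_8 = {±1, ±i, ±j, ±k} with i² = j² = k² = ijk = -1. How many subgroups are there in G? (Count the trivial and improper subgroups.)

|G| = 8, so by Lagrange every subgroup order divides 8. Divisors: 1, 2, 4, 8.
Subgroups by order — order 1: 1; order 2: 1; order 4: 3; order 8: 1.
Total: 1 + 1 + 3 + 1 = 6.

6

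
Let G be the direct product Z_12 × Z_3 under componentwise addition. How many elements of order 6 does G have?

An element (a,b) has order lcm(ord(a), ord(b)); count pairs with lcm equal to 6.
Enumerating gives 8 such elements.

8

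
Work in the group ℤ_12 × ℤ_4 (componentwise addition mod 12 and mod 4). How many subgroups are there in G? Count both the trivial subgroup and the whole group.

|G| = 48, so by Lagrange every subgroup order divides 48. Divisors: 1, 2, 3, 4, 6, 8, 12, 16, 24, 48.
Subgroups by order — order 1: 1; order 2: 3; order 3: 1; order 4: 7; order 6: 3; order 8: 3; order 12: 7; order 16: 1; order 24: 3; order 48: 1.
Total: 1 + 3 + 1 + 7 + 3 + 3 + 7 + 1 + 3 + 1 = 30.

30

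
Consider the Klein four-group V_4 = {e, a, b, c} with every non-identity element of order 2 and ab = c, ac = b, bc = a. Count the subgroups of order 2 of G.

|G| = 4 and 2 | 4, so subgroups of order 2 are possible by Lagrange.
The subgroups of order 2 are: {e, a}; {e, b}; {e, c}.
So G has 3 subgroups of order 2.

3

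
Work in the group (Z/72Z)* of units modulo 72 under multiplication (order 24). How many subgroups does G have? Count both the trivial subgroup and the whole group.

32

|G| = 24, so by Lagrange every subgroup order divides 24. Divisors: 1, 2, 3, 4, 6, 8, 12, 24.
Subgroups by order — order 1: 1; order 2: 7; order 3: 1; order 4: 7; order 6: 7; order 8: 1; order 12: 7; order 24: 1.
Total: 1 + 7 + 1 + 7 + 7 + 1 + 7 + 1 = 32.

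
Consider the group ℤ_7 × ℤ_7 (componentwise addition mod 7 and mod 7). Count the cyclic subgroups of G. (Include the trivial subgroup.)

9

Group the elements of G by the cyclic subgroup they generate; each cyclic subgroup of order d accounts for φ(d) elements.
Cyclic subgroups by order — order 1: 1; order 7: 8.
Total: 9.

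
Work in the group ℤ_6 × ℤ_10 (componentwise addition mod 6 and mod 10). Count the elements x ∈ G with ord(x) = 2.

3

An element (a,b) has order lcm(ord(a), ord(b)); count pairs with lcm equal to 2.
Enumerating gives 3 such elements.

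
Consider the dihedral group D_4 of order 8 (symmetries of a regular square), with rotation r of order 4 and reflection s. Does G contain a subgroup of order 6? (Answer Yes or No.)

No

6 does not divide |G| = 8, so by Lagrange no subgroup of order 6 exists.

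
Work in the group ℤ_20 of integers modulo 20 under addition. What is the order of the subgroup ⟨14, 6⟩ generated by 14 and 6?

|⟨14⟩| = 10 and |⟨6⟩| = 10, so |H| is a multiple of lcm(10, 10) = 10 and divides |G| = 20.
Closing under the operation: H = {0, 2, 4, 6, 8, 10, 12, 14, 16, 18}, so |H| = 10.

10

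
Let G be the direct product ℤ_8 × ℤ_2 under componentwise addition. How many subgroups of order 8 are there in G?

|G| = 16 and 8 | 16, so subgroups of order 8 are possible by Lagrange.
The subgroups of order 8 are: {(0,0), (0,1), (2,0), (2,1), (4,0), (4,1), (6,0), (6,1)}; {(0,0), (1,0), (2,0), (3,0), (4,0), (5,0), (6,0), (7,0)}; {(0,0), (1,1), (2,0), (3,1), (4,0), (5,1), (6,0), (7,1)}.
So G has 3 subgroups of order 8.

3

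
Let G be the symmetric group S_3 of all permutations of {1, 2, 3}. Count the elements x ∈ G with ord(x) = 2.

The elements of order 2 are: (2 3), (1 2), (1 3).
That's 3.

3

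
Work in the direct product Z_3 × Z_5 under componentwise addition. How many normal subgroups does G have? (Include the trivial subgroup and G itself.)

G is abelian, so every subgroup is normal.
G has 4 subgroups in total, hence 4 normal subgroups.

4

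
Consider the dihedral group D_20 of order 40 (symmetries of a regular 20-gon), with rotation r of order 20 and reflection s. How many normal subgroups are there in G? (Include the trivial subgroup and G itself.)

G has 48 subgroups. Checking conjugation-invariance by order — order 1: 1/1 normal; order 2: 1/21 normal; order 4: 1/11 normal; order 5: 1/1 normal; order 8: 0/5 normal; order 10: 1/5 normal; order 20: 3/3 normal; order 40: 1/1 normal.
Total normal subgroups: 9.

9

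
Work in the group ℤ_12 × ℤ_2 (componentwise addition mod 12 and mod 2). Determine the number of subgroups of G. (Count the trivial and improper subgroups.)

|G| = 24, so by Lagrange every subgroup order divides 24. Divisors: 1, 2, 3, 4, 6, 8, 12, 24.
Subgroups by order — order 1: 1; order 2: 3; order 3: 1; order 4: 3; order 6: 3; order 8: 1; order 12: 3; order 24: 1.
Total: 1 + 3 + 1 + 3 + 3 + 1 + 3 + 1 = 16.

16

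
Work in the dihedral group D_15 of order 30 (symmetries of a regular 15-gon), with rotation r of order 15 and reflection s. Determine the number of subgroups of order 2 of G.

15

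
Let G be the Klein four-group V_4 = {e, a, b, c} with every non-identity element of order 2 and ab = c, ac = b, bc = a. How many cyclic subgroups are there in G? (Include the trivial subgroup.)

Group the elements of G by the cyclic subgroup they generate; each cyclic subgroup of order d accounts for φ(d) elements.
Cyclic subgroups by order — order 1: 1; order 2: 3.
Total: 4.

4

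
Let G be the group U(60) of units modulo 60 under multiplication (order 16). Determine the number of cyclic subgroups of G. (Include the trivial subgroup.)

A cyclic subgroup of order d is generated by each of its φ(d) elements of order d, so the cyclic subgroups of order d number (#elements of order d)/φ(d).
Cyclic subgroups by order — order 1: 1; order 2: 7; order 4: 4.
Total: 12.

12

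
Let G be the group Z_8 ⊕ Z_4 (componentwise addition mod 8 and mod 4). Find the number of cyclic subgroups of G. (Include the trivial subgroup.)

A cyclic subgroup of order d is generated by each of its φ(d) elements of order d, so the cyclic subgroups of order d number (#elements of order d)/φ(d).
Cyclic subgroups by order — order 1: 1; order 2: 3; order 4: 6; order 8: 4.
Total: 14.

14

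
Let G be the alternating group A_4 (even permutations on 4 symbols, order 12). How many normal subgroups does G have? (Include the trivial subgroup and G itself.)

G has 10 subgroups. Checking conjugation-invariance by order — order 1: 1/1 normal; order 2: 0/3 normal; order 3: 0/4 normal; order 4: 1/1 normal; order 12: 1/1 normal.
Total normal subgroups: 3.

3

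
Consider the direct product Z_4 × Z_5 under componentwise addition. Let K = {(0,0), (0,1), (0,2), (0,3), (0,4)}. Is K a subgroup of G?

|K| = 5 divides |G| = 20, consistent with Lagrange.
K contains the identity, every element's inverse is in K, and K is closed under +: it is a subgroup.
In fact K = ⟨(0,1)⟩.

Yes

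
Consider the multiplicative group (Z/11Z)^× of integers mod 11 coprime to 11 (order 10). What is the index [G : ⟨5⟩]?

2

|⟨5⟩| = 5 and |G| = 10.
By Lagrange, [G : H] = |G|/|H| = 10/5 = 2.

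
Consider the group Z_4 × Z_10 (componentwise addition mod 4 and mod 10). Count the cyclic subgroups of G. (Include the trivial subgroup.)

12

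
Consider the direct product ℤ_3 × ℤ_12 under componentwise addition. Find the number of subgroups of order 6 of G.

|G| = 36 and 6 | 36, so subgroups of order 6 are possible by Lagrange.
The subgroups of order 6 are: {(0,0), (0,2), (0,4), (0,6), (0,8), (0,10)}; {(0,0), (0,6), (1,0), (1,6), (2,0), (2,6)}; {(0,0), (0,6), (1,4), (1,10), (2,2), (2,8)}; {(0,0), (0,6), (1,2), (1,8), (2,4), (2,10)}.
So G has 4 subgroups of order 6.

4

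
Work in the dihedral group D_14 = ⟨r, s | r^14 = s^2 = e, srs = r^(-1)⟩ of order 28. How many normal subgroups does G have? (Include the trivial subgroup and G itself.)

7

G has 28 subgroups. Checking conjugation-invariance by order — order 1: 1/1 normal; order 2: 1/15 normal; order 4: 0/7 normal; order 7: 1/1 normal; order 14: 3/3 normal; order 28: 1/1 normal.
Total normal subgroups: 7.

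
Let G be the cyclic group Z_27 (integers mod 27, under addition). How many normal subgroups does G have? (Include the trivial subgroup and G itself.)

G is abelian, so every subgroup is normal.
G has 4 subgroups in total, hence 4 normal subgroups.

4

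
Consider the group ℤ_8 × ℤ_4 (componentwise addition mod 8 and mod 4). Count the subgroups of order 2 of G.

|G| = 32 and 2 | 32, so subgroups of order 2 are possible by Lagrange.
The subgroups of order 2 are: {(0,0), (0,2)}; {(0,0), (4,0)}; {(0,0), (4,2)}.
So G has 3 subgroups of order 2.

3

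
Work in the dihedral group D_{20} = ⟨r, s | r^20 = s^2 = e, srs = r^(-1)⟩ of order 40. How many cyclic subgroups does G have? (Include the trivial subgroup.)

26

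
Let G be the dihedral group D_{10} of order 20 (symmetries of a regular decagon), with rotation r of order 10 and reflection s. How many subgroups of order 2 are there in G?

11

|G| = 20 and 2 | 20, so subgroups of order 2 are possible by Lagrange.
The subgroups of order 2 are: {e, r^2s}; {e, r^3s}; {e, r^4s}; {e, r^5}; … (11 in all).
So G has 11 subgroups of order 2.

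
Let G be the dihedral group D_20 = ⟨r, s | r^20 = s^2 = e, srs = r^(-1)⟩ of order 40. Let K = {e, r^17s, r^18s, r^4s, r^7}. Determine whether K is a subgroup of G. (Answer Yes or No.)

No

r^7 ∈ K but its inverse r^13 ∉ K, so K is not a subgroup.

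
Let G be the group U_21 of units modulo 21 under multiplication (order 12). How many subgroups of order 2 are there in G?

3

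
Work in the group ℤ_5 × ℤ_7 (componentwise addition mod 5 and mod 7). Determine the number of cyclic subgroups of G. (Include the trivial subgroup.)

4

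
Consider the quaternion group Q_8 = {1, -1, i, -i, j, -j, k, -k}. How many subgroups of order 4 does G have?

|G| = 8 and 4 | 8, so subgroups of order 4 are possible by Lagrange.
The subgroups of order 4 are: {1, -1, i, -i}; {1, -1, j, -j}; {1, -1, k, -k}.
So G has 3 subgroups of order 4.

3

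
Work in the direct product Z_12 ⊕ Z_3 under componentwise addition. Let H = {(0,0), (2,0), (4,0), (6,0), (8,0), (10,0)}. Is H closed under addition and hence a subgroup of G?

Yes

|H| = 6 divides |G| = 36, consistent with Lagrange.
H contains the identity, every element's inverse is in H, and H is closed under +: it is a subgroup.
In fact H = ⟨(10,0)⟩.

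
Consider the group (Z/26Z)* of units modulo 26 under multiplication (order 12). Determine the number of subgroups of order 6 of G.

|G| = 12 and 6 | 12, so subgroups of order 6 are possible by Lagrange.
The subgroups of order 6 are: {1, 3, 9, 17, 23, 25}.
So G has 1 subgroup of order 6.

1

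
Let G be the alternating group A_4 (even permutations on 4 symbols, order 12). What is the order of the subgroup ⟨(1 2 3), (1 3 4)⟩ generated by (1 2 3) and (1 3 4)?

12

|⟨(1 2 3)⟩| = 3 and |⟨(1 3 4)⟩| = 3, so |H| is a multiple of lcm(3, 3) = 3 and divides |G| = 12.
Closing {(1 2 3), (1 3 4)} under the group operation gives all of G, so |H| = 12.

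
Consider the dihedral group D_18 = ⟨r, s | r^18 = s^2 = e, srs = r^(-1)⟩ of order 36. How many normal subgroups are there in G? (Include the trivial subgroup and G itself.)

9

G has 45 subgroups. Checking conjugation-invariance by order — order 1: 1/1 normal; order 2: 1/19 normal; order 3: 1/1 normal; order 4: 0/9 normal; order 6: 1/7 normal; order 9: 1/1 normal; order 12: 0/3 normal; order 18: 3/3 normal; order 36: 1/1 normal.
Total normal subgroups: 9.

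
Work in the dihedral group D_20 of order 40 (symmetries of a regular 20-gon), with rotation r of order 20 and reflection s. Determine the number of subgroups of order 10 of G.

5

|G| = 40 and 10 | 40, so subgroups of order 10 are possible by Lagrange.
The subgroups of order 10 are: {e, r^2, r^4, r^6, r^8, r^10, r^12, r^14, r^16, r^18}; {e, r^4, r^8, r^12, r^16, r^2s, r^6s, r^10s, r^14s, r^18s}; {e, r^4, r^8, r^12, r^16, r^3s, r^7s, r^11s, r^15s, r^19s}; {e, r^4, r^8, r^12, r^16, s, r^4s, r^8s, r^12s, r^16s}; … (5 in all).
So G has 5 subgroups of order 10.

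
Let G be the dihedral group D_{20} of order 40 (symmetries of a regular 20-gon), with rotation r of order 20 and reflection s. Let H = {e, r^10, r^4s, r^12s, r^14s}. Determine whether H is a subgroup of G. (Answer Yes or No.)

No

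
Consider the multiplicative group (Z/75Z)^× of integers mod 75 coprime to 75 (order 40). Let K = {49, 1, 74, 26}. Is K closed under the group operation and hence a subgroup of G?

Yes

|K| = 4 divides |G| = 40, consistent with Lagrange.
K contains the identity, every element's inverse is in K, and K is closed under ·: it is a subgroup.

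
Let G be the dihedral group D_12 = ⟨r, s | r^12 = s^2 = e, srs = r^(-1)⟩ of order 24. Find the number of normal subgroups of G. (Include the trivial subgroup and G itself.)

G has 34 subgroups. Checking conjugation-invariance by order — order 1: 1/1 normal; order 2: 1/13 normal; order 3: 1/1 normal; order 4: 1/7 normal; order 6: 1/5 normal; order 8: 0/3 normal; order 12: 3/3 normal; order 24: 1/1 normal.
Total normal subgroups: 9.

9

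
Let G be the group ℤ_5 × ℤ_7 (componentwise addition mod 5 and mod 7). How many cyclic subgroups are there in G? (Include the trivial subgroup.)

Each element a generates a cyclic subgroup ⟨a⟩; distinct elements may generate the same one (a cyclic group of order d has φ(d) generators).
Cyclic subgroups by order — order 1: 1; order 5: 1; order 7: 1; order 35: 1.
Total: 4.

4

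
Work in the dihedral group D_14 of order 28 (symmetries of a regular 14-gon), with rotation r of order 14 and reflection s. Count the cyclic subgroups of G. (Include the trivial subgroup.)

18

A cyclic subgroup of order d is generated by each of its φ(d) elements of order d, so the cyclic subgroups of order d number (#elements of order d)/φ(d).
Cyclic subgroups by order — order 1: 1; order 2: 15; order 7: 1; order 14: 1.
Total: 18.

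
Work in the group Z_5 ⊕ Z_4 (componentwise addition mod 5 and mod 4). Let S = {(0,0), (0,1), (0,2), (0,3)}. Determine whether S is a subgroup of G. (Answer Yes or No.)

|S| = 4 divides |G| = 20, consistent with Lagrange.
S contains the identity, every element's inverse is in S, and S is closed under +: it is a subgroup.
In fact S = ⟨(0,1)⟩.

Yes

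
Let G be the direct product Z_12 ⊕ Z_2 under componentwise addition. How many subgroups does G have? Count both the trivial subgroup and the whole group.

16

|G| = 24, so by Lagrange every subgroup order divides 24. Divisors: 1, 2, 3, 4, 6, 8, 12, 24.
Subgroups by order — order 1: 1; order 2: 3; order 3: 1; order 4: 3; order 6: 3; order 8: 1; order 12: 3; order 24: 1.
Total: 1 + 3 + 1 + 3 + 3 + 1 + 3 + 1 = 16.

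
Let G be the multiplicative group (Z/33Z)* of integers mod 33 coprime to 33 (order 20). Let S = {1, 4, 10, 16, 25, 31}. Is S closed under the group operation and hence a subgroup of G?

No

|S| = 6 does not divide |G| = 20, so by Lagrange S is not a subgroup.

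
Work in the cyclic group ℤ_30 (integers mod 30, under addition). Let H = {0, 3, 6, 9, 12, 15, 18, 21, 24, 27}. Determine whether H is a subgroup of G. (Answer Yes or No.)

Yes

|H| = 10 divides |G| = 30, consistent with Lagrange.
H contains the identity, every element's inverse is in H, and H is closed under +: it is a subgroup.
In fact H = ⟨3⟩.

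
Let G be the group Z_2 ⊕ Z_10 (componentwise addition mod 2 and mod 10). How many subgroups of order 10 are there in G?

3

|G| = 20 and 10 | 20, so subgroups of order 10 are possible by Lagrange.
The subgroups of order 10 are: {(0,0), (0,1), (0,2), (0,3), (0,4), (0,5), (0,6), (0,7), (0,8), (0,9)}; {(0,0), (0,2), (0,4), (0,6), (0,8), (1,0), (1,2), (1,4), (1,6), (1,8)}; {(0,0), (0,2), (0,4), (0,6), (0,8), (1,1), (1,3), (1,5), (1,7), (1,9)}.
So G has 3 subgroups of order 10.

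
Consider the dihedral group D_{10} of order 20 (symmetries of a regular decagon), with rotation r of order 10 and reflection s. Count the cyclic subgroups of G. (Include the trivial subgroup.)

Each element a generates a cyclic subgroup ⟨a⟩; distinct elements may generate the same one (a cyclic group of order d has φ(d) generators).
Cyclic subgroups by order — order 1: 1; order 2: 11; order 5: 1; order 10: 1.
Total: 14.

14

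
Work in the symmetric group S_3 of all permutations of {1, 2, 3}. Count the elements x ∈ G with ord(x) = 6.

No element of G has order 6 (even though 6 | 6).

0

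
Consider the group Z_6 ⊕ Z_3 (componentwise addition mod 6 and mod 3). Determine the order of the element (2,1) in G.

3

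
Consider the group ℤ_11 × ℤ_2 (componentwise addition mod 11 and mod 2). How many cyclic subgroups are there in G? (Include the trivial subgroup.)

4

A cyclic subgroup of order d is generated by each of its φ(d) elements of order d, so the cyclic subgroups of order d number (#elements of order d)/φ(d).
Cyclic subgroups by order — order 1: 1; order 2: 1; order 11: 1; order 22: 1.
Total: 4.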